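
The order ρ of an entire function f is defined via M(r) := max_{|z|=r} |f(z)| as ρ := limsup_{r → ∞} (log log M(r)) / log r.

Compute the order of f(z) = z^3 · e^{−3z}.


M(r) = max_{|z|=r} |1|·|z|^3·|e^{−3z}| = 1·r^3 · e^{3r^1} (the factors attain their maxima compatibly on |z|=r). Then log M(r) = log 1 + 3·log r + 3r^1, dominated by the last term, so log log M(r) ~ 1·log r. The polynomial factor 1z^3 contributes only a log r term and does not affect the order. ρ = 1.
Therefore ρ = 1.

Order ρ = 1.


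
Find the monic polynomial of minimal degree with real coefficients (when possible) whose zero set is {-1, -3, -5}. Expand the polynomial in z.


The polynomial is p(z) = ∏_{α ∈ S} (z − α), where S = {-1, -3, -5}.
Expanding the product yields: p(z) = z^3 + 9·z^2 + 23·z + 15.
The resulting polynomial has degree 3 and real coefficients as required.

p(z) = z^3 + 9·z^2 + 23·z + 15.


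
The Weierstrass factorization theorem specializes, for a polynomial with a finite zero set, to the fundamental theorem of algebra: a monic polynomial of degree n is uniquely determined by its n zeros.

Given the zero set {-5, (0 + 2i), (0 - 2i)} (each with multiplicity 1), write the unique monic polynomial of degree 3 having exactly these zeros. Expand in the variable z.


The polynomial is p(z) = ∏_{α ∈ S} (z − α), where S = {-5, (0 + 2i), (0 - 2i)}.
Expanding the product yields: p(z) = z^3 + 5·z^2 + 4·z + 20.
Note conjugate pairs combine to real quadratics: (z − (0+2i))(z − (0−2i)) = z² + 4.
The resulting polynomial has degree 3 and real coefficients as required.

p(z) = z^3 + 5·z^2 + 4·z + 20.


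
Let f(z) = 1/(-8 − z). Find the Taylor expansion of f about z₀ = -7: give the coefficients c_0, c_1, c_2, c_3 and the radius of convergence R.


Let w = z − z₀, so z = z₀ + w.
Then -8 − z = -8 − (z₀ + w) = (-8 − z₀) − w = -1 − w.
f(z) = 1/(-1 − w) = (1/(-1)) · 1/(1 − w/(-1)) = Σ_{n≥0} w^n / (-1)^(n+1).
So c_n = 1/(-1)^(n+1):
  c_0 = 1/(-1)^1 = -1.
  c_1 = 1/(-1)^2 = 1.
  c_2 = 1/(-1)^3 = -1.
  c_3 = 1/(-1)^4 = 1.
The series is valid for |w/d| < 1, i.e. |z − z₀| < |d|.
Radius of convergence: R = |-8 − z₀| = |-1| = 1 (distance from z₀ to the singularity z = -8).

c_0 = -1, c_1 = 1, c_2 = -1, c_3 = 1; R = 1.


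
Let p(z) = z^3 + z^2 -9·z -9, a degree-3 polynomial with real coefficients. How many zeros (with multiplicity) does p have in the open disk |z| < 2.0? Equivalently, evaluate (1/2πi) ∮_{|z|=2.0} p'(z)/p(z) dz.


The zeros of p are: -3, -1, 3.
Their magnitudes are: 3, 1, 3.
Zeros with |z| < R = 2.0: -1.
Count = 1.
By the argument principle, (1/2πi) ∮_{|z|=R} p'(z)/p(z) dz equals exactly this count.

Number of zeros inside |z| < 2.0: 1.


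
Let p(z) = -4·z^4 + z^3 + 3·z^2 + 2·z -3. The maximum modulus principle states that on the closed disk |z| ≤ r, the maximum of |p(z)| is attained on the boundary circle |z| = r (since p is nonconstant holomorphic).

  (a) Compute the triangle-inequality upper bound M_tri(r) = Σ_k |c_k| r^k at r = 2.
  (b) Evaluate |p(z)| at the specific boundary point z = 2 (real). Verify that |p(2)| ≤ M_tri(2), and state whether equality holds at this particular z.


Coefficients: c_0 = -3, c_1 = 2, c_2 = 3, c_3 = 1, c_4 = -4. Radius r = 2.
Part (a). Triangle bound: M_tri(r) = Σ_k |c_k| r^k
  = |-3|·2^0 + |2|·2^1 + |3|·2^2 + |1|·2^3 + |-4|·2^4
  = 3 + 4 + 12 + 8 + 64 = 91.
This bounds M(r) := max_{|z|=r} |p(z)| from above; equality holds iff all terms c_k z^k can be made to align in phase at a single z on |z|=r.
Part (b). At z = 2 (real, on the circle |z| = r):
  p(2) = (-3)·2^0 + (2)·2^1 + (3)·2^2 + (1)·2^3 + (-4)·2^4 = -43.
  |p(2)| = 43.
Check: |p(2)| = 43 ≤ 91 = M_tri(2). ✓ Equality does not hold at z = 2 (the coefficients have mixed signs, so the terms do not all align in phase there).

M_tri(2) = 91; |p(2)| = 43; equality at z=2: no.


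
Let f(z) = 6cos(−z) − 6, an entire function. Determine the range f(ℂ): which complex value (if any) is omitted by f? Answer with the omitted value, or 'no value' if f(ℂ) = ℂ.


Little Picard bounds the complement of f(ℂ) to at most one point.
cos is entire and surjective onto ℂ: for every w ∈ ℂ, cos(ζ) = w has a solution ζ ∈ ℂ (e.g., via the complex inverse arccos). With ζ = −z this gives z = ζ/(-1). Then 6·cos(−z) takes every value in 6·ℂ = ℂ, and adding -6 is a bijection of ℂ. So f is surjective and omits no value. (Note: only on the real line is cos bounded by [−1, 1].)

Omitted value: no value.


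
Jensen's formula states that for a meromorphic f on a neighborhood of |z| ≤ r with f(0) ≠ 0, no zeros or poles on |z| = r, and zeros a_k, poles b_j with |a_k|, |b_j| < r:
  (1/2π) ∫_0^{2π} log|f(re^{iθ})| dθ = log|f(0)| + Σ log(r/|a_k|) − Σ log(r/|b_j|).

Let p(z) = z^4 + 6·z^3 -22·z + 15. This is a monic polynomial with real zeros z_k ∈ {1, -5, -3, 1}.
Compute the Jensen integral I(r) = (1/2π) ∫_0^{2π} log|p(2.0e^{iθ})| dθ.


Zeros: -5, -3, 1, 1; r = 2.0.
Inside |z| < r: 1, 1. Outside (|z| ≥ r): -5, -3.
p(0) = 15, so log|p(0)| = log(15) = 2.7081.
Apply Jensen: I(r) = log|p(0)| + Σ_k log(r/|z_k|), summed over zeros inside |z| < r.
  log(r/|z_k|) for z_k = 1: log(2.0/1) = 0.6931
  log(r/|z_k|) for z_k = 1: log(2.0/1) = 0.6931
  Outside zeros (-5, -3) contribute nothing to the Jensen sum.
Sum over inside zeros: 1.3863.
I(r) = log|p(0)| + (inside sum) = 2.7081 + 1.3863 = 4.0943.
Note: since some zeros are outside |z| ≤ r, the simplified n·log(r) form does NOT apply — only the inside zeros contribute.

I(r) ≈ 4.0943.


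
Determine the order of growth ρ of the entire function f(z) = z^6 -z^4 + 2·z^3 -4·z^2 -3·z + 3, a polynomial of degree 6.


|f(z)| ≤ Σ|c_k|·r^k = O(r^6) as r → ∞. Polynomial growth is O(e^{r^ε}) for every ε > 0 (since r^6/e^{r^ε} → 0), so ρ ≤ ε for all ε > 0, i.e. ρ = 0. Every nonconstant polynomial has order 0.
Therefore ρ = 0.

Order ρ = 0.


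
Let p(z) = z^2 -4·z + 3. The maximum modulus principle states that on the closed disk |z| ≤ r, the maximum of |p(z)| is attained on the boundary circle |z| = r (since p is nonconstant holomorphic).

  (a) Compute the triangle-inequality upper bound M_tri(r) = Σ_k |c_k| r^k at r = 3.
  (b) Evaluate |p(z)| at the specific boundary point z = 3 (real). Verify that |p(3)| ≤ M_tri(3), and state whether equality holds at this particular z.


Coefficients: c_0 = 3, c_1 = -4, c_2 = 1. Radius r = 3.
Part (a). Triangle bound: M_tri(r) = Σ_k |c_k| r^k
  = |3|·3^0 + |-4|·3^1 + |1|·3^2
  = 3 + 12 + 9 = 24.
This bounds M(r) := max_{|z|=r} |p(z)| from above; equality holds iff all terms c_k z^k can be made to align in phase at a single z on |z|=r.
Part (b). At z = 3 (real, on the circle |z| = r):
  p(3) = (3)·3^0 + (-4)·3^1 + (1)·3^2 = 0.
  |p(3)| = 0.
Check: |p(3)| = 0 ≤ 24 = M_tri(3). ✓ Equality does not hold at z = 3 (the coefficients have mixed signs, so the terms do not all align in phase there).

M_tri(3) = 24; |p(3)| = 0; equality at z=3: no.


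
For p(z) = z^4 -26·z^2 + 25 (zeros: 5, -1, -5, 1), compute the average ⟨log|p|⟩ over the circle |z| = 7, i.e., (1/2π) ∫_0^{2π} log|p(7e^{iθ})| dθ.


Zeros: -5, -1, 1, 5; r = 7.
Inside |z| < r: -5, -1, 1, 5. Outside (|z| ≥ r): ∅.
p(0) = 25, so log|p(0)| = log(25) = 3.2189.
Apply Jensen: I(r) = log|p(0)| + Σ_k log(r/|z_k|), summed over zeros inside |z| < r.
  log(r/|z_k|) for z_k = 5: log(7/5) = 0.3365
  log(r/|z_k|) for z_k = -1: log(7/1) = 1.9459
  log(r/|z_k|) for z_k = -5: log(7/5) = 0.3365
  log(r/|z_k|) for z_k = 1: log(7/1) = 1.9459
Sum over inside zeros: 4.5648.
I(r) = log|p(0)| + (inside sum) = 3.2189 + 4.5648 = 7.7836.
Closed form (all zeros inside, monic): I(r) = n·log(r) = 4·log(7) = 7.7836. ✓

I(r) ≈ 7.7836.


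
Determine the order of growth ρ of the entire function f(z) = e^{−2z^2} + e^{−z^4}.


Each summand is entire of order 2 and 4 respectively (as in the single-exponential case). The order of a sum is at most the max of the orders, so ρ ≤ 4. For the lower bound: on |z|=r choose arg z so that -1z^4 is real positive; then |e^{-1z^4}| = e^{1r^4} while |e^{-2z^2}| ≤ e^{2r^2} = o(e^{1r^4}). So |f| ≥ e^{1r^4}(1 − o(1)) and ρ ≥ 4. Hence ρ = max(2, 4) = 4.
Therefore ρ = 4.

Order ρ = 4.


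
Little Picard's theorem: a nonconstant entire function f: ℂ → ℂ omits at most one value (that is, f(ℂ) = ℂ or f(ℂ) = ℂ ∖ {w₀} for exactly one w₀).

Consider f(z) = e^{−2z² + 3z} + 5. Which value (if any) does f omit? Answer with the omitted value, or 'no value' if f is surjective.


Little Picard bounds the complement of f(ℂ) to at most one point.
The exponent g(z) = −2z² + 3z is a nonconstant polynomial, hence surjective onto ℂ. So e^{g(z)} takes every value in {e^w : w ∈ ℂ} = ℂ ∖ {0}. Adding 5 shifts the range to ℂ ∖ {5}. f omits exactly 5.

Omitted value: 5.


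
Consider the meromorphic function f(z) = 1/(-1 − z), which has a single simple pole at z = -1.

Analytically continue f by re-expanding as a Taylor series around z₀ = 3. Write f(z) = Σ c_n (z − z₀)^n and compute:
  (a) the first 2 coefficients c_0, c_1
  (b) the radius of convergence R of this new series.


Let w = z − z₀, so z = z₀ + w.
Then -1 − z = -1 − (z₀ + w) = (-1 − z₀) − w = -4 − w.
f(z) = 1/(-4 − w) = (1/(-4)) · 1/(1 − w/(-4)) = Σ_{n≥0} w^n / (-4)^(n+1).
So c_n = 1/(-4)^(n+1):
  c_0 = 1/(-4)^1 = -1/4.
  c_1 = 1/(-4)^2 = 1/16.
The series is valid for |w/d| < 1, i.e. |z − z₀| < |d|.
Radius of convergence: R = |-1 − z₀| = |-4| = 4 (distance from z₀ to the singularity z = -1).

c_0 = -1/4, c_1 = 1/16; R = 4.


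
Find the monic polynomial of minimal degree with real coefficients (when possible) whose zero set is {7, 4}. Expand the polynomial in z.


The polynomial is p(z) = ∏_{α ∈ S} (z − α), where S = {7, 4}.
Expanding the product yields: p(z) = z^2 -11·z + 28.
The resulting polynomial has degree 2 and real coefficients as required.

p(z) = z^2 -11·z + 28.


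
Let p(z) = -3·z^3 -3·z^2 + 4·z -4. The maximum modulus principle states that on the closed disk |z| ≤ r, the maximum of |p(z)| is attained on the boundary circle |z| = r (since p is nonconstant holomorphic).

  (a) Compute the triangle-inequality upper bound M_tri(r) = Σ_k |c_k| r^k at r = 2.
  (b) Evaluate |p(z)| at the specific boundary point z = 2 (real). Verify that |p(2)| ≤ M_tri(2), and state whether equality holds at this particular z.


Coefficients: c_0 = -4, c_1 = 4, c_2 = -3, c_3 = -3. Radius r = 2.
Part (a). Triangle bound: M_tri(r) = Σ_k |c_k| r^k
  = |-4|·2^0 + |4|·2^1 + |-3|·2^2 + |-3|·2^3
  = 4 + 8 + 12 + 24 = 48.
This bounds M(r) := max_{|z|=r} |p(z)| from above; equality holds iff all terms c_k z^k can be made to align in phase at a single z on |z|=r.
Part (b). At z = 2 (real, on the circle |z| = r):
  p(2) = (-4)·2^0 + (4)·2^1 + (-3)·2^2 + (-3)·2^3 = -32.
  |p(2)| = 32.
Check: |p(2)| = 32 ≤ 48 = M_tri(2). ✓ Equality does not hold at z = 2 (the coefficients have mixed signs, so the terms do not all align in phase there).

M_tri(2) = 48; |p(2)| = 32; equality at z=2: no.


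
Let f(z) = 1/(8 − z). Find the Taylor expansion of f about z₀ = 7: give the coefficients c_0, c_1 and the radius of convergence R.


Let w = z − z₀, so z = z₀ + w.
Then 8 − z = 8 − (z₀ + w) = (8 − z₀) − w = 1 − w.
f(z) = 1/(1 − w) = (1/(1)) · 1/(1 − w/(1)) = Σ_{n≥0} w^n / (1)^(n+1).
So c_n = 1/(1)^(n+1):
  c_0 = 1/(1)^1 = 1.
  c_1 = 1/(1)^2 = 1.
The series is valid for |w/d| < 1, i.e. |z − z₀| < |d|.
Radius of convergence: R = |8 − z₀| = |1| = 1 (distance from z₀ to the singularity z = 8).

c_0 = 1, c_1 = 1; R = 1.


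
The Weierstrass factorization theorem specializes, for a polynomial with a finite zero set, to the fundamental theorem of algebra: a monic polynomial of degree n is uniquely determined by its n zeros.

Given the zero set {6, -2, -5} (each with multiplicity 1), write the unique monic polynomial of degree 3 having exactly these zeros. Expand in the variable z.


The polynomial is p(z) = ∏_{α ∈ S} (z − α), where S = {6, -2, -5}.
Expanding the product yields: p(z) = z^3 + z^2 -32·z -60.
The resulting polynomial has degree 3 and real coefficients as required.

p(z) = z^3 + z^2 -32·z -60.


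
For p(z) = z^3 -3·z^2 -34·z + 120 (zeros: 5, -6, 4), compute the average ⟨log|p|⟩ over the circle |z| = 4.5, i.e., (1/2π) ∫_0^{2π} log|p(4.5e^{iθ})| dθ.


Zeros: -6, 4, 5; r = 4.5.
Inside |z| < r: 4. Outside (|z| ≥ r): -6, 5.
p(0) = 120, so log|p(0)| = log(120) = 4.7875.
Apply Jensen: I(r) = log|p(0)| + Σ_k log(r/|z_k|), summed over zeros inside |z| < r.
  log(r/|z_k|) for z_k = 4: log(4.5/4) = 0.1178
  Outside zeros (-6, 5) contribute nothing to the Jensen sum.
Sum over inside zeros: 0.1178.
I(r) = log|p(0)| + (inside sum) = 4.7875 + 0.1178 = 4.9053.
Note: since some zeros are outside |z| ≤ r, the simplified n·log(r) form does NOT apply — only the inside zeros contribute.

I(r) ≈ 4.9053.


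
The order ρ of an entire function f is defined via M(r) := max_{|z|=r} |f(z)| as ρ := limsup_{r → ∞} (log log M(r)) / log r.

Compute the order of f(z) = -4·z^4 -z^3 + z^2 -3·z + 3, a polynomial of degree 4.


|f(z)| ≤ Σ|c_k|·r^k = O(r^4) as r → ∞. Polynomial growth is O(e^{r^ε}) for every ε > 0 (since r^4/e^{r^ε} → 0), so ρ ≤ ε for all ε > 0, i.e. ρ = 0. Every nonconstant polynomial has order 0.
Therefore ρ = 0.

Order ρ = 0.


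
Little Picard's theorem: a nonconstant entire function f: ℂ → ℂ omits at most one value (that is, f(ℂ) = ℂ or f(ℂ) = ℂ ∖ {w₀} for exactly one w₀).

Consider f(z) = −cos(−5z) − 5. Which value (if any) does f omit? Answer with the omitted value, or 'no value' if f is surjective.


Little Picard bounds the complement of f(ℂ) to at most one point.
cos is entire and surjective onto ℂ: for every w ∈ ℂ, cos(ζ) = w has a solution ζ ∈ ℂ (e.g., via the complex inverse arccos). With ζ = −5z this gives z = ζ/(-5). Then -1·cos(−5z) takes every value in -1·ℂ = ℂ, and adding -5 is a bijection of ℂ. So f is surjective and omits no value. (Note: only on the real line is cos bounded by [−1, 1].)

Omitted value: no value.


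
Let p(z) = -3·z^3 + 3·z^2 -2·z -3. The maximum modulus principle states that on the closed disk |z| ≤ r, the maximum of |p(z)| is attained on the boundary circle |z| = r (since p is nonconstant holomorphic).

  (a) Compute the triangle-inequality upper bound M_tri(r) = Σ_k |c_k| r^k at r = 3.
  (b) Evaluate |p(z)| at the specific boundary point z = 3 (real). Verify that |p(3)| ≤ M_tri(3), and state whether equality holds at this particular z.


Coefficients: c_0 = -3, c_1 = -2, c_2 = 3, c_3 = -3. Radius r = 3.
Part (a). Triangle bound: M_tri(r) = Σ_k |c_k| r^k
  = |-3|·3^0 + |-2|·3^1 + |3|·3^2 + |-3|·3^3
  = 3 + 6 + 27 + 81 = 117.
This bounds M(r) := max_{|z|=r} |p(z)| from above; equality holds iff all terms c_k z^k can be made to align in phase at a single z on |z|=r.
Part (b). At z = 3 (real, on the circle |z| = r):
  p(3) = (-3)·3^0 + (-2)·3^1 + (3)·3^2 + (-3)·3^3 = -63.
  |p(3)| = 63.
Check: |p(3)| = 63 ≤ 117 = M_tri(3). ✓ Equality does not hold at z = 3 (the coefficients have mixed signs, so the terms do not all align in phase there).

M_tri(3) = 117; |p(3)| = 63; equality at z=3: no.


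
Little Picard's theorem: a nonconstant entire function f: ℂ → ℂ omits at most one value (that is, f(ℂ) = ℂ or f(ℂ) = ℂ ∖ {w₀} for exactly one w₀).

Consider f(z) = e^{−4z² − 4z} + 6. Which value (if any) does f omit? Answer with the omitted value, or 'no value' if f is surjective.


Little Picard bounds the complement of f(ℂ) to at most one point.
The exponent g(z) = −4z² − 4z is a nonconstant polynomial, hence surjective onto ℂ. So e^{g(z)} takes every value in {e^w : w ∈ ℂ} = ℂ ∖ {0}. Adding 6 shifts the range to ℂ ∖ {6}. f omits exactly 6.

Omitted value: 6.


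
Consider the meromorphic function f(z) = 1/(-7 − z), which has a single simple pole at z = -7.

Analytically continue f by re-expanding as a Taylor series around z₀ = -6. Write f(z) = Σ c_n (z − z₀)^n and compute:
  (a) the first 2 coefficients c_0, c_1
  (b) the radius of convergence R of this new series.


Let w = z − z₀, so z = z₀ + w.
Then -7 − z = -7 − (z₀ + w) = (-7 − z₀) − w = -1 − w.
f(z) = 1/(-1 − w) = (1/(-1)) · 1/(1 − w/(-1)) = Σ_{n≥0} w^n / (-1)^(n+1).
So c_n = 1/(-1)^(n+1):
  c_0 = 1/(-1)^1 = -1.
  c_1 = 1/(-1)^2 = 1.
The series is valid for |w/d| < 1, i.e. |z − z₀| < |d|.
Radius of convergence: R = |-7 − z₀| = |-1| = 1 (distance from z₀ to the singularity z = -7).

c_0 = -1, c_1 = 1; R = 1.


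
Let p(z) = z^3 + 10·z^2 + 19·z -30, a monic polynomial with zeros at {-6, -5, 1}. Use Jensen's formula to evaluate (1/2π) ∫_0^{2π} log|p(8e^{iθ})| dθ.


Zeros: -6, -5, 1; r = 8.
Inside |z| < r: -6, -5, 1. Outside (|z| ≥ r): ∅.
p(0) = -30, so log|p(0)| = log(30) = 3.4012.
Apply Jensen: I(r) = log|p(0)| + Σ_k log(r/|z_k|), summed over zeros inside |z| < r.
  log(r/|z_k|) for z_k = -6: log(8/6) = 0.2877
  log(r/|z_k|) for z_k = -5: log(8/5) = 0.4700
  log(r/|z_k|) for z_k = 1: log(8/1) = 2.0794
Sum over inside zeros: 2.8371.
I(r) = log|p(0)| + (inside sum) = 3.4012 + 2.8371 = 6.2383.
Closed form (all zeros inside, monic): I(r) = n·log(r) = 3·log(8) = 6.2383. ✓

I(r) ≈ 6.2383.


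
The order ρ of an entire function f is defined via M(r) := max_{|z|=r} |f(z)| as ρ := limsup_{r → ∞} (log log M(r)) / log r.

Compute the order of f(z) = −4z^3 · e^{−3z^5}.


M(r) = max_{|z|=r} |-4|·|z|^3·|e^{−3z^5}| = 4·r^3 · e^{3r^5} (the factors attain their maxima compatibly on |z|=r). Then log M(r) = log 4 + 3·log r + 3r^5, dominated by the last term, so log log M(r) ~ 5·log r. The polynomial factor -4z^3 contributes only a log r term and does not affect the order. ρ = 5.
Therefore ρ = 5.

Order ρ = 5.


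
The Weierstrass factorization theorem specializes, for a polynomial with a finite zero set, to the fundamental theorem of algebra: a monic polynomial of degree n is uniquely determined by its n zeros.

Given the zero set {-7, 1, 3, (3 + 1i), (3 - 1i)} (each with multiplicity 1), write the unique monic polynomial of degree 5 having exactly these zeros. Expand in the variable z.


The polynomial is p(z) = ∏_{α ∈ S} (z − α), where S = {-7, 1, 3, (3 + 1i), (3 - 1i)}.
Expanding the product yields: p(z) = z^5 -3·z^4 -33·z^3 + 201·z^2 -376·z + 210.
Note conjugate pairs combine to real quadratics: (z − (3+1i))(z − (3−1i)) = z² − 6z + 10.
The resulting polynomial has degree 5 and real coefficients as required.

p(z) = z^5 -3·z^4 -33·z^3 + 201·z^2 -376·z + 210.


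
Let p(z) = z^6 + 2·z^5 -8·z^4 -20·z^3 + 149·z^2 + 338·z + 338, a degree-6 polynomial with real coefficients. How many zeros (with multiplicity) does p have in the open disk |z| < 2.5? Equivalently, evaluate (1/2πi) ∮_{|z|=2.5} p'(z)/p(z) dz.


The zeros of p are: (-1 + 1i), (-1 - 1i), (3 + 2i), (3 - 2i), (-3 + 2i), (-3 - 2i).
Their magnitudes are: 1.414, 1.414, 3.606, 3.606, 3.606, 3.606.
Zeros with |z| < R = 2.5: (-1 + 1i), (-1 - 1i).
Count = 2.
By the argument principle, (1/2πi) ∮_{|z|=R} p'(z)/p(z) dz equals exactly this count.

Number of zeros inside |z| < 2.5: 2.


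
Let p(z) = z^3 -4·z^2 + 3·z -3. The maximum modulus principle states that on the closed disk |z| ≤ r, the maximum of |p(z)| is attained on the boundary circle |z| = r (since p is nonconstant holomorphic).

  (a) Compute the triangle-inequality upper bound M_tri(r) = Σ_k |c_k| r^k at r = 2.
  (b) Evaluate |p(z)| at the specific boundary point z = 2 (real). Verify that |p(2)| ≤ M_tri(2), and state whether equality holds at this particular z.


Coefficients: c_0 = -3, c_1 = 3, c_2 = -4, c_3 = 1. Radius r = 2.
Part (a). Triangle bound: M_tri(r) = Σ_k |c_k| r^k
  = |-3|·2^0 + |3|·2^1 + |-4|·2^2 + |1|·2^3
  = 3 + 6 + 16 + 8 = 33.
This bounds M(r) := max_{|z|=r} |p(z)| from above; equality holds iff all terms c_k z^k can be made to align in phase at a single z on |z|=r.
Part (b). At z = 2 (real, on the circle |z| = r):
  p(2) = (-3)·2^0 + (3)·2^1 + (-4)·2^2 + (1)·2^3 = -5.
  |p(2)| = 5.
Check: |p(2)| = 5 ≤ 33 = M_tri(2). ✓ Equality does not hold at z = 2 (the coefficients have mixed signs, so the terms do not all align in phase there).

M_tri(2) = 33; |p(2)| = 5; equality at z=2: no.


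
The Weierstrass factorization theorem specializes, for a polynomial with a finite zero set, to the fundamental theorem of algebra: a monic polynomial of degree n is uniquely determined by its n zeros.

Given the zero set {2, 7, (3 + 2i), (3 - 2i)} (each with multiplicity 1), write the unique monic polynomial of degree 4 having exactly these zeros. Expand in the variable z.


The polynomial is p(z) = ∏_{α ∈ S} (z − α), where S = {2, 7, (3 + 2i), (3 - 2i)}.
Expanding the product yields: p(z) = z^4 -15·z^3 + 81·z^2 -201·z + 182.
Note conjugate pairs combine to real quadratics: (z − (3+2i))(z − (3−2i)) = z² − 6z + 13.
The resulting polynomial has degree 4 and real coefficients as required.

p(z) = z^4 -15·z^3 + 81·z^2 -201·z + 182.


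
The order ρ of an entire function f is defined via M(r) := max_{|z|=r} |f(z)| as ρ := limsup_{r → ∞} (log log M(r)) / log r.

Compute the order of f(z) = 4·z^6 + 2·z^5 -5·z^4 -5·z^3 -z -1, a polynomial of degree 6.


|f(z)| ≤ Σ|c_k|·r^k = O(r^6) as r → ∞. Polynomial growth is O(e^{r^ε}) for every ε > 0 (since r^6/e^{r^ε} → 0), so ρ ≤ ε for all ε > 0, i.e. ρ = 0. Every nonconstant polynomial has order 0.
Therefore ρ = 0.

Order ρ = 0.


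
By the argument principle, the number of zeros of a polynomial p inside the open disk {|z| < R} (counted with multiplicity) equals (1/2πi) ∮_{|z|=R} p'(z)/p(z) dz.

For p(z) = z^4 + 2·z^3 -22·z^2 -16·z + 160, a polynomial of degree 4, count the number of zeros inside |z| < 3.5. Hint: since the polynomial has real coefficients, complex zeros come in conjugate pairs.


The zeros of p are: (3 + 1i), (3 - 1i), -4, -4.
Their magnitudes are: 3.162, 3.162, 4, 4.
Zeros with |z| < R = 3.5: (3 + 1i), (3 - 1i).
Count = 2.
By the argument principle, (1/2πi) ∮_{|z|=R} p'(z)/p(z) dz equals exactly this count.

Number of zeros inside |z| < 3.5: 2.


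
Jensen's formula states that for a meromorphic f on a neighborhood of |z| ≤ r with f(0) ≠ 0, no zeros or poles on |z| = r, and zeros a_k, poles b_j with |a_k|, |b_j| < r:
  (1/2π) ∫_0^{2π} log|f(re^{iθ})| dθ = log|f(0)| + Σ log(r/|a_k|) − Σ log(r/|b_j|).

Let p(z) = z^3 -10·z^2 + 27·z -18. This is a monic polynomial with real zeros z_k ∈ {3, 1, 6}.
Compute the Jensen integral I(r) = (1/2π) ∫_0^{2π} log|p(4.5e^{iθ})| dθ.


Zeros: 1, 3, 6; r = 4.5.
Inside |z| < r: 1, 3. Outside (|z| ≥ r): 6.
p(0) = -18, so log|p(0)| = log(18) = 2.8904.
Apply Jensen: I(r) = log|p(0)| + Σ_k log(r/|z_k|), summed over zeros inside |z| < r.
  log(r/|z_k|) for z_k = 3: log(4.5/3) = 0.4055
  log(r/|z_k|) for z_k = 1: log(4.5/1) = 1.5041
  Outside zeros (6) contribute nothing to the Jensen sum.
Sum over inside zeros: 1.9095.
I(r) = log|p(0)| + (inside sum) = 2.8904 + 1.9095 = 4.7999.
Note: since some zeros are outside |z| ≤ r, the simplified n·log(r) form does NOT apply — only the inside zeros contribute.

I(r) ≈ 4.7999.


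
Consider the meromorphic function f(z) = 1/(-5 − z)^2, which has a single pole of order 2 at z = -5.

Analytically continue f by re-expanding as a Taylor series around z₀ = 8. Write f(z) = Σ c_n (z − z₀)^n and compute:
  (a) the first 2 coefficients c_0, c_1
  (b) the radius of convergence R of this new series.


Let w = z − z₀, so z = z₀ + w.
Then -5 − z = -5 − (z₀ + w) = (-5 − z₀) − w = -13 − w.
f(z) = 1/(-13 − w)^2 = (1/(-13)^2) · (1 − w/(-13))^{−2}.
By the binomial series (1−u)^{−2} = Σ_{n≥0} C(n+1, 1) u^n for |u|<1, with u = w/(-13):
  c_n = C(n+1, 1) / (-13)^(n+2).
  c_0 = 1/(-13)^2 = 1/169.
  c_1 = 2/(-13)^3 = -2/2197.
The series is valid for |w/d| < 1, i.e. |z − z₀| < |d|.
Radius of convergence: R = |-5 − z₀| = |-13| = 13 (distance from z₀ to the singularity z = -5).

c_0 = 1/169, c_1 = -2/2197; R = 13.


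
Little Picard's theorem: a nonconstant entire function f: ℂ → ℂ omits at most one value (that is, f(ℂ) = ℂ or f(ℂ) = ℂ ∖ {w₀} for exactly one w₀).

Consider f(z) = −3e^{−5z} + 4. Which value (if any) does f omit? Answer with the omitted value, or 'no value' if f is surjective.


Little Picard bounds the complement of f(ℂ) to at most one point.
e^{−5z} is never zero on ℂ, so -3·e^{−5z} takes every value in ℂ ∖ {0}. Adding 4 shifts the range to ℂ ∖ {4}. Thus f omits exactly the value 4.

Omitted value: 4.


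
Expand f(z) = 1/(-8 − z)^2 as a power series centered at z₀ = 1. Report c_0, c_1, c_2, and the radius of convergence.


Let w = z − z₀, so z = z₀ + w.
Then -8 − z = -8 − (z₀ + w) = (-8 − z₀) − w = -9 − w.
f(z) = 1/(-9 − w)^2 = (1/(-9)^2) · (1 − w/(-9))^{−2}.
By the binomial series (1−u)^{−2} = Σ_{n≥0} C(n+1, 1) u^n for |u|<1, with u = w/(-9):
  c_n = C(n+1, 1) / (-9)^(n+2).
  c_0 = 1/(-9)^2 = 1/81.
  c_1 = 2/(-9)^3 = -2/729.
  c_2 = 3/(-9)^4 = 1/2187.
The series is valid for |w/d| < 1, i.e. |z − z₀| < |d|.
Radius of convergence: R = |-8 − z₀| = |-9| = 9 (distance from z₀ to the singularity z = -8).

c_0 = 1/81, c_1 = -2/729, c_2 = 1/2187; R = 9.


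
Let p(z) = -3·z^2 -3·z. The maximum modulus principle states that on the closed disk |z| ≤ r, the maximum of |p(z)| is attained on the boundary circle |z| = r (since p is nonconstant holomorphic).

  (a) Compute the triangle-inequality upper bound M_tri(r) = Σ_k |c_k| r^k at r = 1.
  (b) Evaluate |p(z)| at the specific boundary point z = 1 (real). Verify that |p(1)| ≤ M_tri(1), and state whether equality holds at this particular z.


Coefficients: c_0 = 0, c_1 = -3, c_2 = -3. Radius r = 1.
Part (a). Triangle bound: M_tri(r) = Σ_k |c_k| r^k
  = |0|·1^0 + |-3|·1^1 + |-3|·1^2
  = 0 + 3 + 3 = 6.
This bounds M(r) := max_{|z|=r} |p(z)| from above; equality holds iff all terms c_k z^k can be made to align in phase at a single z on |z|=r.
Part (b). At z = 1 (real, on the circle |z| = r):
  p(1) = (0)·1^0 + (-3)·1^1 + (-3)·1^2 = -6.
  |p(1)| = 6.
Since all nonzero coefficients share the same sign, |p(1)| = 6 = M_tri(1); the triangle bound is attained at z = 1, so in fact M(r) = 6.

M_tri(1) = 6; |p(1)| = 6; equality at z=1: yes.


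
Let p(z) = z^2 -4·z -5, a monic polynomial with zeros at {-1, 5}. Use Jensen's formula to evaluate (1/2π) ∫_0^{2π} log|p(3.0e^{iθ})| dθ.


Zeros: -1, 5; r = 3.0.
Inside |z| < r: -1. Outside (|z| ≥ r): 5.
p(0) = -5, so log|p(0)| = log(5) = 1.6094.
Apply Jensen: I(r) = log|p(0)| + Σ_k log(r/|z_k|), summed over zeros inside |z| < r.
  log(r/|z_k|) for z_k = -1: log(3.0/1) = 1.0986
  Outside zeros (5) contribute nothing to the Jensen sum.
Sum over inside zeros: 1.0986.
I(r) = log|p(0)| + (inside sum) = 1.6094 + 1.0986 = 2.7081.
Note: since some zeros are outside |z| ≤ r, the simplified n·log(r) form does NOT apply — only the inside zeros contribute.

I(r) ≈ 2.7081.


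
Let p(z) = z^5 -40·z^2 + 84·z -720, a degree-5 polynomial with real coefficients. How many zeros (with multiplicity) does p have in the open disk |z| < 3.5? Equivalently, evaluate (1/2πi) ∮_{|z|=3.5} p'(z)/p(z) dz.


The zeros of p are: 4, (-3 + 3i), (-3 - 3i), (1 + 3i), (1 - 3i).
Their magnitudes are: 4, 4.243, 4.243, 3.162, 3.162.
Zeros with |z| < R = 3.5: (1 + 3i), (1 - 3i).
Count = 2.
By the argument principle, (1/2πi) ∮_{|z|=R} p'(z)/p(z) dz equals exactly this count.

Number of zeros inside |z| < 3.5: 2.


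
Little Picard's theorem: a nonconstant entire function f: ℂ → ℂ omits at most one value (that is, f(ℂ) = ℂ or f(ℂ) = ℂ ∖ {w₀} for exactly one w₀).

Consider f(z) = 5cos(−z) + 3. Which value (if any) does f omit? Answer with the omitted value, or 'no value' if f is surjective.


Little Picard bounds the complement of f(ℂ) to at most one point.
cos is entire and surjective onto ℂ: for every w ∈ ℂ, cos(ζ) = w has a solution ζ ∈ ℂ (e.g., via the complex inverse arccos). With ζ = −z this gives z = ζ/(-1). Then 5·cos(−z) takes every value in 5·ℂ = ℂ, and adding 3 is a bijection of ℂ. So f is surjective and omits no value. (Note: only on the real line is cos bounded by [−1, 1].)

Omitted value: no value.


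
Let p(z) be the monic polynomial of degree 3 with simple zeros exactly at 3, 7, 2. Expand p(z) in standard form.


The polynomial is p(z) = ∏_{α ∈ S} (z − α), where S = {3, 7, 2}.
Expanding the product yields: p(z) = z^3 -12·z^2 + 41·z -42.
The resulting polynomial has degree 3 and real coefficients as required.

p(z) = z^3 -12·z^2 + 41·z -42.


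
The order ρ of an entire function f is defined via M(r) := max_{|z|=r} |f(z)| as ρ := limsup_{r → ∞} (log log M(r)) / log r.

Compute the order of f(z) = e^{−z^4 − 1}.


|e^{−z^4 − 1}| = e^{Re(-1·z^4) + -1} ≤ e^{1|z|^4 + -1} = e^{1r^4 + -1} on |z| = r, so ρ ≤ 4. Choosing z on |z|=r so that -1·z^4 is real positive (always possible by picking arg z appropriately) gives |f(z)| = e^{1r^4 + -1}, matching the bound. The additive constant -1 does not affect log log M(r) ~ 4·log r. Hence ρ = 4.
Therefore ρ = 4.

Order ρ = 4.


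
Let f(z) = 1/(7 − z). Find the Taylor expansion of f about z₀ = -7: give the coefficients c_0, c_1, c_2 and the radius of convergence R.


Let w = z − z₀, so z = z₀ + w.
Then 7 − z = 7 − (z₀ + w) = (7 − z₀) − w = 14 − w.
f(z) = 1/(14 − w) = (1/(14)) · 1/(1 − w/(14)) = Σ_{n≥0} w^n / (14)^(n+1).
So c_n = 1/(14)^(n+1):
  c_0 = 1/(14)^1 = 1/14.
  c_1 = 1/(14)^2 = 1/196.
  c_2 = 1/(14)^3 = 1/2744.
The series is valid for |w/d| < 1, i.e. |z − z₀| < |d|.
Radius of convergence: R = |7 − z₀| = |14| = 14 (distance from z₀ to the singularity z = 7).

c_0 = 1/14, c_1 = 1/196, c_2 = 1/2744; R = 14.


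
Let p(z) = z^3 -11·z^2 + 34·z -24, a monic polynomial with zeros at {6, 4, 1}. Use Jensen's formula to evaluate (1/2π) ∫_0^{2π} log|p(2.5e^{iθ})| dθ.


Zeros: 1, 4, 6; r = 2.5.
Inside |z| < r: 1. Outside (|z| ≥ r): 4, 6.
p(0) = -24, so log|p(0)| = log(24) = 3.1781.
Apply Jensen: I(r) = log|p(0)| + Σ_k log(r/|z_k|), summed over zeros inside |z| < r.
  log(r/|z_k|) for z_k = 1: log(2.5/1) = 0.9163
  Outside zeros (4, 6) contribute nothing to the Jensen sum.
Sum over inside zeros: 0.9163.
I(r) = log|p(0)| + (inside sum) = 3.1781 + 0.9163 = 4.0943.
Note: since some zeros are outside |z| ≤ r, the simplified n·log(r) form does NOT apply — only the inside zeros contribute.

I(r) ≈ 4.0943.


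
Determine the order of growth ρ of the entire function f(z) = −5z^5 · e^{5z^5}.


M(r) = max_{|z|=r} |-5|·|z|^5·|e^{5z^5}| = 5·r^5 · e^{5r^5} (the factors attain their maxima compatibly on |z|=r). Then log M(r) = log 5 + 5·log r + 5r^5, dominated by the last term, so log log M(r) ~ 5·log r. The polynomial factor -5z^5 contributes only a log r term and does not affect the order. ρ = 5.
Therefore ρ = 5.

Order ρ = 5.


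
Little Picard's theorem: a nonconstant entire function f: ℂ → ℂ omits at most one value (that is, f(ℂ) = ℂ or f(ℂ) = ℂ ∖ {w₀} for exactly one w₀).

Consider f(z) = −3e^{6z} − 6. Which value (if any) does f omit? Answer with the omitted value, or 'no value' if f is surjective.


Little Picard bounds the complement of f(ℂ) to at most one point.
e^{6z} is never zero on ℂ, so -3·e^{6z} takes every value in ℂ ∖ {0}. Adding -6 shifts the range to ℂ ∖ {-6}. Thus f omits exactly the value -6.

Omitted value: -6.


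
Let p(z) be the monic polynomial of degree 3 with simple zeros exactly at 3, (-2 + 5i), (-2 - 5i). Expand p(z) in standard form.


The polynomial is p(z) = ∏_{α ∈ S} (z − α), where S = {3, (-2 + 5i), (-2 - 5i)}.
Expanding the product yields: p(z) = z^3 + z^2 + 17·z -87.
Note conjugate pairs combine to real quadratics: (z − (-2+5i))(z − (-2−5i)) = z² + 4z + 29.
The resulting polynomial has degree 3 and real coefficients as required.

p(z) = z^3 + z^2 + 17·z -87.


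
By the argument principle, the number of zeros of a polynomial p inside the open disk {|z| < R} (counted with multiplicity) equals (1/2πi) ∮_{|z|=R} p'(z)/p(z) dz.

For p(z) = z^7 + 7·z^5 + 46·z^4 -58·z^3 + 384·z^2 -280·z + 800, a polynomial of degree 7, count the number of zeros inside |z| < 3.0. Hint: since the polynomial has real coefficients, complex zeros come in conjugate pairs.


The zeros of p are: -4, (0 + 2i), (0 - 2i), (1 + 3i), (1 - 3i), (1 + 2i), (1 - 2i).
Their magnitudes are: 4, 2, 2, 3.162, 3.162, 2.236, 2.236.
Zeros with |z| < R = 3.0: (0 + 2i), (0 - 2i), (1 + 2i), (1 - 2i).
Count = 4.
By the argument principle, (1/2πi) ∮_{|z|=R} p'(z)/p(z) dz equals exactly this count.

Number of zeros inside |z| < 3.0: 4.


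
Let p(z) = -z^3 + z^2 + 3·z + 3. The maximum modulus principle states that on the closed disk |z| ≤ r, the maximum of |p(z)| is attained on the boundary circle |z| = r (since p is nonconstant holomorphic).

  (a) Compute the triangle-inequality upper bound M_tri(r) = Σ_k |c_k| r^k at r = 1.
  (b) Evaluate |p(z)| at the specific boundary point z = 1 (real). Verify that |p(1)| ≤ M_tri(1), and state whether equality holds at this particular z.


Coefficients: c_0 = 3, c_1 = 3, c_2 = 1, c_3 = -1. Radius r = 1.
Part (a). Triangle bound: M_tri(r) = Σ_k |c_k| r^k
  = |3|·1^0 + |3|·1^1 + |1|·1^2 + |-1|·1^3
  = 3 + 3 + 1 + 1 = 8.
This bounds M(r) := max_{|z|=r} |p(z)| from above; equality holds iff all terms c_k z^k can be made to align in phase at a single z on |z|=r.
Part (b). At z = 1 (real, on the circle |z| = r):
  p(1) = (3)·1^0 + (3)·1^1 + (1)·1^2 + (-1)·1^3 = 6.
  |p(1)| = 6.
Check: |p(1)| = 6 ≤ 8 = M_tri(1). ✓ Equality does not hold at z = 1 (the coefficients have mixed signs, so the terms do not all align in phase there).

M_tri(1) = 8; |p(1)| = 6; equality at z=1: no.


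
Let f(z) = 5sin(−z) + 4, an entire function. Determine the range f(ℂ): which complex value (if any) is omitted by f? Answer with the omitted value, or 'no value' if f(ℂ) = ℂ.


Little Picard bounds the complement of f(ℂ) to at most one point.
sin is entire and surjective onto ℂ: for every w ∈ ℂ, sin(ζ) = w has a solution ζ ∈ ℂ (e.g., via the complex inverse arcsin). With ζ = −z this gives z = ζ/(-1). Then 5·sin(−z) takes every value in 5·ℂ = ℂ, and adding 4 is a bijection of ℂ. So f is surjective and omits no value. (Note: only on the real line is sin bounded by [−1, 1].)

Omitted value: no value.


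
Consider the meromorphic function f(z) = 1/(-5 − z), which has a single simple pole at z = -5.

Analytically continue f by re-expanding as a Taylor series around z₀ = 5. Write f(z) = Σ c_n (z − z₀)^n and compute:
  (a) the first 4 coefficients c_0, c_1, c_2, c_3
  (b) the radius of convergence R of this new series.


Let w = z − z₀, so z = z₀ + w.
Then -5 − z = -5 − (z₀ + w) = (-5 − z₀) − w = -10 − w.
f(z) = 1/(-10 − w) = (1/(-10)) · 1/(1 − w/(-10)) = Σ_{n≥0} w^n / (-10)^(n+1).
So c_n = 1/(-10)^(n+1):
  c_0 = 1/(-10)^1 = -1/10.
  c_1 = 1/(-10)^2 = 1/100.
  c_2 = 1/(-10)^3 = -1/1000.
  c_3 = 1/(-10)^4 = 1/10000.
The series is valid for |w/d| < 1, i.e. |z − z₀| < |d|.
Radius of convergence: R = |-5 − z₀| = |-10| = 10 (distance from z₀ to the singularity z = -5).

c_0 = -1/10, c_1 = 1/100, c_2 = -1/1000, c_3 = 1/10000; R = 10.


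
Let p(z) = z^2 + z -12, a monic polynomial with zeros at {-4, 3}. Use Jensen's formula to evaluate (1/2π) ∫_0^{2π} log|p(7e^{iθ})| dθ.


Zeros: -4, 3; r = 7.
Inside |z| < r: -4, 3. Outside (|z| ≥ r): ∅.
p(0) = -12, so log|p(0)| = log(12) = 2.4849.
Apply Jensen: I(r) = log|p(0)| + Σ_k log(r/|z_k|), summed over zeros inside |z| < r.
  log(r/|z_k|) for z_k = -4: log(7/4) = 0.5596
  log(r/|z_k|) for z_k = 3: log(7/3) = 0.8473
Sum over inside zeros: 1.4069.
I(r) = log|p(0)| + (inside sum) = 2.4849 + 1.4069 = 3.8918.
Closed form (all zeros inside, monic): I(r) = n·log(r) = 2·log(7) = 3.8918. ✓

I(r) ≈ 3.8918.


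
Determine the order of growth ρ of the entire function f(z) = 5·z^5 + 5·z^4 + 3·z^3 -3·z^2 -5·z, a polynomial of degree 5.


|f(z)| ≤ Σ|c_k|·r^k = O(r^5) as r → ∞. Polynomial growth is O(e^{r^ε}) for every ε > 0 (since r^5/e^{r^ε} → 0), so ρ ≤ ε for all ε > 0, i.e. ρ = 0. Every nonconstant polynomial has order 0.
Therefore ρ = 0.

Order ρ = 0.


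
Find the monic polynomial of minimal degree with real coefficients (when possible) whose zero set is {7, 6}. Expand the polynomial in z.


The polynomial is p(z) = ∏_{α ∈ S} (z − α), where S = {7, 6}.
Expanding the product yields: p(z) = z^2 -13·z + 42.
The resulting polynomial has degree 2 and real coefficients as required.

p(z) = z^2 -13·z + 42.


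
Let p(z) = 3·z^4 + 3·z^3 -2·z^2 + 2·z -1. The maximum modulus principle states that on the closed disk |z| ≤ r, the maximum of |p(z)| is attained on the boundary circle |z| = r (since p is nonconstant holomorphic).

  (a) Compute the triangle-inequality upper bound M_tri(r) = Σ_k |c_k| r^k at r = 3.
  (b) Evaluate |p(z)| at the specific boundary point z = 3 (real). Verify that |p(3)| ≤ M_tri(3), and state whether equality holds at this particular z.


Coefficients: c_0 = -1, c_1 = 2, c_2 = -2, c_3 = 3, c_4 = 3. Radius r = 3.
Part (a). Triangle bound: M_tri(r) = Σ_k |c_k| r^k
  = |-1|·3^0 + |2|·3^1 + |-2|·3^2 + |3|·3^3 + |3|·3^4
  = 1 + 6 + 18 + 81 + 243 = 349.
This bounds M(r) := max_{|z|=r} |p(z)| from above; equality holds iff all terms c_k z^k can be made to align in phase at a single z on |z|=r.
Part (b). At z = 3 (real, on the circle |z| = r):
  p(3) = (-1)·3^0 + (2)·3^1 + (-2)·3^2 + (3)·3^3 + (3)·3^4 = 311.
  |p(3)| = 311.
Check: |p(3)| = 311 ≤ 349 = M_tri(3). ✓ Equality does not hold at z = 3 (the coefficients have mixed signs, so the terms do not all align in phase there).

M_tri(3) = 349; |p(3)| = 311; equality at z=3: no.


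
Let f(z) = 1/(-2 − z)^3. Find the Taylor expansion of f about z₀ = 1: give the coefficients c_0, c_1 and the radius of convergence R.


Let w = z − z₀, so z = z₀ + w.
Then -2 − z = -2 − (z₀ + w) = (-2 − z₀) − w = -3 − w.
f(z) = 1/(-3 − w)^3 = (1/(-3)^3) · (1 − w/(-3))^{−3}.
By the binomial series (1−u)^{−3} = Σ_{n≥0} C(n+2, 2) u^n for |u|<1, with u = w/(-3):
  c_n = C(n+2, 2) / (-3)^(n+3).
  c_0 = 1/(-3)^3 = -1/27.
  c_1 = 3/(-3)^4 = 1/27.
The series is valid for |w/d| < 1, i.e. |z − z₀| < |d|.
Radius of convergence: R = |-2 − z₀| = |-3| = 3 (distance from z₀ to the singularity z = -2).

c_0 = -1/27, c_1 = 1/27; R = 3.


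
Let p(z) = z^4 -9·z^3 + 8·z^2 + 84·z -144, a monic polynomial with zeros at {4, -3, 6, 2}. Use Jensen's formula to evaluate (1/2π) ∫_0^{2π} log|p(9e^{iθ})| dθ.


Zeros: -3, 2, 4, 6; r = 9.
Inside |z| < r: -3, 2, 4, 6. Outside (|z| ≥ r): ∅.
p(0) = -144, so log|p(0)| = log(144) = 4.9698.
Apply Jensen: I(r) = log|p(0)| + Σ_k log(r/|z_k|), summed over zeros inside |z| < r.
  log(r/|z_k|) for z_k = 4: log(9/4) = 0.8109
  log(r/|z_k|) for z_k = -3: log(9/3) = 1.0986
  log(r/|z_k|) for z_k = 6: log(9/6) = 0.4055
  log(r/|z_k|) for z_k = 2: log(9/2) = 1.5041
Sum over inside zeros: 3.8191.
I(r) = log|p(0)| + (inside sum) = 4.9698 + 3.8191 = 8.7889.
Closed form (all zeros inside, monic): I(r) = n·log(r) = 4·log(9) = 8.7889. ✓

I(r) ≈ 8.7889.


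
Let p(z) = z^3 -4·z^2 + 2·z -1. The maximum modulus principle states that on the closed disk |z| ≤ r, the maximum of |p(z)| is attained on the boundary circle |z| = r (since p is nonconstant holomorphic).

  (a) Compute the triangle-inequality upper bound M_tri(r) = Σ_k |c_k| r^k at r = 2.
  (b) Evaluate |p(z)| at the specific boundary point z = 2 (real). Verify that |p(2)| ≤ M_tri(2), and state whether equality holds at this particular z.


Coefficients: c_0 = -1, c_1 = 2, c_2 = -4, c_3 = 1. Radius r = 2.
Part (a). Triangle bound: M_tri(r) = Σ_k |c_k| r^k
  = |-1|·2^0 + |2|·2^1 + |-4|·2^2 + |1|·2^3
  = 1 + 4 + 16 + 8 = 29.
This bounds M(r) := max_{|z|=r} |p(z)| from above; equality holds iff all terms c_k z^k can be made to align in phase at a single z on |z|=r.
Part (b). At z = 2 (real, on the circle |z| = r):
  p(2) = (-1)·2^0 + (2)·2^1 + (-4)·2^2 + (1)·2^3 = -5.
  |p(2)| = 5.
Check: |p(2)| = 5 ≤ 29 = M_tri(2). ✓ Equality does not hold at z = 2 (the coefficients have mixed signs, so the terms do not all align in phase there).

M_tri(2) = 29; |p(2)| = 5; equality at z=2: no.
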